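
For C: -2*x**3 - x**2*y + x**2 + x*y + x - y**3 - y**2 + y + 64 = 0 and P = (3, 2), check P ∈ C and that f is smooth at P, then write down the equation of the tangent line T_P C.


Tangent line at P: -57*x - 21*y + 213 = 0.

Step 1: f(3, 2) = 0, so P lies on C.
Step 2: partial derivatives
  f_x(x, y) = -6*x**2 - 2*x*y + 2*x + y + 1, f_y(x, y) = -x**2 + x - 3*y**2 - 2*y + 1.
  f_x(P) = -57, f_y(P) = -21 (gradient nonzero, so P is smooth).
Step 3: tangent line at P: -57·(x − 3) + -21·(y − 2) = 0.
Expanding: -57*x - 21*y + 213 = 0.


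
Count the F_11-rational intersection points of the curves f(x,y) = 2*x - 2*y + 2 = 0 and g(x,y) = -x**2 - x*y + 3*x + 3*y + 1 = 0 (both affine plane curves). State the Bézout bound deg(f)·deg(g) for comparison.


Common zeros: ∅; count = 0; Bézout bound = 2.

deg(f) = 1, deg(g) = 2, so Bézout bound = 2.
Scan x ∈ F_11. For each x, list the y ∈ F_11 with f(x, y) ≡ 0 and those with g(x, y) ≡ 0 (mod 11); the common zeros in that column are the intersection.
  x = 0: f ≡ 0 at y ∈ {1}; g ≡ 0 at y ∈ {7}; common: ∅.
  x = 1: f ≡ 0 at y ∈ {2}; g ≡ 0 at y ∈ {4}; common: ∅.
  x = 2: f ≡ 0 at y ∈ {3}; g ≡ 0 at y ∈ {8}; common: ∅.
  x = 3: f ≡ 0 at y ∈ {4}; g ≡ 0 at y ∈ ∅; common: ∅.
  x = 4: f ≡ 0 at y ∈ {5}; g ≡ 0 at y ∈ {8}; common: ∅.
  x = 5: f ≡ 0 at y ∈ {6}; g ≡ 0 at y ∈ {1}; common: ∅.
  x = 6: f ≡ 0 at y ∈ {7}; g ≡ 0 at y ∈ {9}; common: ∅.
  x = 7: f ≡ 0 at y ∈ {8}; g ≡ 0 at y ∈ {7}; common: ∅.
  x = 8: f ≡ 0 at y ∈ {9}; g ≡ 0 at y ∈ {1}; common: ∅.
  x = 9: f ≡ 0 at y ∈ {10}; g ≡ 0 at y ∈ {4}; common: ∅.
  x = 10: f ≡ 0 at y ∈ {0}; g ≡ 0 at y ∈ {9}; common: ∅.
Collecting: common zeros = ∅, so the count is 0.
Comparison with the Bézout bound: 0 ≤ 2 = deg(f)·deg(g), as expected for curves with no common component (the affine F_11-count falls short of the bound because intersections may lie at infinity, over extension fields, or carry multiplicity).


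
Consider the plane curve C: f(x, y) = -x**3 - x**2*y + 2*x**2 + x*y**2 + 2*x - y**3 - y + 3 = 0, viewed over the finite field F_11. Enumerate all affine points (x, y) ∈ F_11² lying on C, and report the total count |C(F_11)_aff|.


Affine F_11-points: {(0, 8), (1, 9), (2, 9), (3, 0), (5, 8), (6, 2), (7, 2), (8, 4), (9, 2), (10, 1)}; count = 10.

For each of the 121 pairs (x, y) ∈ F_11², evaluate f(x, y) mod 11. Record the zeros.
  x = 0: [0↦3, 1↦1, 2↦4, 3↦6, 4↦1, 5↦5, 6↦1, 7↦5, 8↦0, 9↦2, 10↦5]  zeros at y ∈ {8}
  x = 1: [0↦6, 1↦4, 2↦9, 3↦4, 4↦5, 5↦6, 6↦1, 7↦6, 8↦4, 9↦0, 10↦10]  zeros at y ∈ {9}
  x = 2: [0↦7, 1↦3, 2↦8, 3↦5, 4↦10, 5↦6, 6↦9, 7↦2, 8↦1, 9↦0, 10↦4]  zeros at y ∈ {9}
  x = 3: [0↦0, 1↦3, 2↦6, 3↦3, 4↦10, 5↦10, 6↦8, 7↦9, 8↦7, 9↦7, 10↦3]  zeros at y ∈ {0}
  x = 4: [0↦1, 1↦9, 2↦8, 3↦3, 4↦10, 5↦1, 6↦3, 7↦10, 8↦5, 9↦4, 10↦1]  zeros at y ∈ ∅
  x = 5: [0↦4, 1↦4, 2↦8, 3↦10, 4↦4, 5↦6, 6↦10, 7↦10, 8↦0, 9↦7, 10↦3]  zeros at y ∈ {8}
  x = 6: [0↦3, 1↦4, 2↦0, 3↦7, 4↦8, 5↦8, 6↦1, 7↦3, 8↦8, 9↦10, 10↦3]  zeros at y ∈ {2}
  x = 7: [0↦3, 1↦3, 2↦0, 3↦10, 4↦5, 5↦1, 6↦3, 7↦5, 8↦1, 9↦7, 10↦6]  zeros at y ∈ {2}
  x = 8: [0↦9, 1↦6, 2↦2, 3↦2, 4↦0, 5↦1, 6↦10, 7↦10, 8↦6, 9↦3, 10↦6]  zeros at y ∈ {4}
  x = 9: [0↦4, 1↦7, 2↦0, 3↦10, 4↦9, 5↦2, 6↦5, 7↦1, 8↦6, 9↦3, 10↦8]  zeros at y ∈ {2}
  x = 10: [0↦4, 1↦0, 2↦10, 3↦6, 4↦4, 5↦9, 6↦4, 7↦5, 8↦6, 9↦1, 10↦6]  zeros at y ∈ {1}
Collecting zeros: affine points = {(0, 8), (1, 9), (2, 9), (3, 0), (5, 8), (6, 2), (7, 2), (8, 4), (9, 2), (10, 1)}.
Total count |C(F_11)_aff| = 10.


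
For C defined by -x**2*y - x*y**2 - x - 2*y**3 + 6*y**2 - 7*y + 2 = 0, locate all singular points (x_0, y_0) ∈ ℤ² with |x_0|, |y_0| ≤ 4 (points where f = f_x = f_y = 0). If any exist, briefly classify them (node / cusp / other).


Singular points: {(-1, 1)}; classification: node.

Compute partial derivatives:
  f_x = -2*x*y - y**2 - 1.
  f_y = -x**2 - 2*x*y - 6*y**2 + 12*y - 7.
Scan x_0 ∈ {−4, ..., 4}. For each x_0, f_y(x_0, y) is a polynomial in y; find its integer roots y ∈ {−4, ..., 4}, then test f_x and f at those candidates.
  x = -4: f_y(-4, y) = -6*y**2 + 20*y - 23; no integer root y with |y| ≤ 4.
  x = -3: f_y(-3, y) = -6*y**2 + 18*y - 16; no integer root y with |y| ≤ 4.
  x = -2: f_y(-2, y) = -6*y**2 + 16*y - 11; no integer root y with |y| ≤ 4.
  x = -1: f_y(-1, y) = -6*y**2 + 14*y - 8; vanishes at y ∈ {1}. (-1, 1): f_x = 0, f = 0 — SINGULAR.
  x = 0: f_y(0, y) = -6*y**2 + 12*y - 7; no integer root y with |y| ≤ 4.
  x = 1: f_y(1, y) = -6*y**2 + 10*y - 8; no integer root y with |y| ≤ 4.
  x = 2: f_y(2, y) = -6*y**2 + 8*y - 11; no integer root y with |y| ≤ 4.
  x = 3: f_y(3, y) = -6*y**2 + 6*y - 16; no integer root y with |y| ≤ 4.
  x = 4: f_y(4, y) = -6*y**2 + 4*y - 23; no integer root y with |y| ≤ 4.
Only singular point on the grid: (-1, 1).
Classify: substitute x = -1 + u, y = 1 + v and expand: f = -u**2*v - u**2 - u*v**2 - 2*v**3 + v**2.
No constant or linear terms (consistent with a singular point). Quadratic part: -u**2 + v**2. Cubic part: -u**2*v - u*v**2 - 2*v**3.
The quadratic part v**2 - u**2 = (v − u)(v + u) splits into two distinct linear factors, so there are two distinct tangent lines y − 1 = ±(x − -1) — this is a node (ordinary double point).
Classification: node.


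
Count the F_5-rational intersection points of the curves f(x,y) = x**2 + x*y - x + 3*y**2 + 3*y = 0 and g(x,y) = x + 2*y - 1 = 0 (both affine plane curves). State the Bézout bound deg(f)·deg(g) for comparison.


Common zeros: {(1, 0)}; count = 1; Bézout bound = 2.

deg(f) = 2, deg(g) = 1, so Bézout bound = 2.
Scan x ∈ F_5. For each x, list the y ∈ F_5 with f(x, y) ≡ 0 and those with g(x, y) ≡ 0 (mod 5); the common zeros in that column are the intersection.
  x = 0: f ≡ 0 at y ∈ {0, 4}; g ≡ 0 at y ∈ {3}; common: ∅.
  x = 1: f ≡ 0 at y ∈ {0, 2}; g ≡ 0 at y ∈ {0}; common: {0}.
  x = 2: f ≡ 0 at y ∈ {1, 4}; g ≡ 0 at y ∈ {2}; common: ∅.
  x = 3: f ≡ 0 at y ∈ {1, 2}; g ≡ 0 at y ∈ {4}; common: ∅.
  x = 4: f ≡ 0 at y ∈ {3}; g ≡ 0 at y ∈ {1}; common: ∅.
Collecting: common zeros = {(1, 0)}, so the count is 1.
Comparison with the Bézout bound: 1 ≤ 2 = deg(f)·deg(g), as expected for curves with no common component (the affine F_5-count falls short of the bound because intersections may lie at infinity, over extension fields, or carry multiplicity).


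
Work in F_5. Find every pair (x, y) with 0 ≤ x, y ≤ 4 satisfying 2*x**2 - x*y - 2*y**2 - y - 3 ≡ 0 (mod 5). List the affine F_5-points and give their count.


Affine F_5-points: {(1, 1), (1, 3), (2, 0), (2, 1), (3, 0), (3, 3)}; count = 6.

For each of the 25 pairs (x, y) ∈ F_5², evaluate f(x, y) mod 5. Record the zeros.
  x = 0: [0↦2, 1↦4, 2↦2, 3↦1, 4↦1]  zeros at y ∈ ∅
  x = 1: [0↦4, 1↦0, 2↦2, 3↦0, 4↦4]  zeros at y ∈ {1, 3}
  x = 2: [0↦0, 1↦0, 2↦1, 3↦3, 4↦1]  zeros at y ∈ {0, 1}
  x = 3: [0↦0, 1↦4, 2↦4, 3↦0, 4↦2]  zeros at y ∈ {0, 3}
  x = 4: [0↦4, 1↦2, 2↦1, 3↦1, 4↦2]  zeros at y ∈ ∅
Collecting zeros: affine points = {(1, 1), (1, 3), (2, 0), (2, 1), (3, 0), (3, 3)}.
Total count |C(F_5)_aff| = 6.


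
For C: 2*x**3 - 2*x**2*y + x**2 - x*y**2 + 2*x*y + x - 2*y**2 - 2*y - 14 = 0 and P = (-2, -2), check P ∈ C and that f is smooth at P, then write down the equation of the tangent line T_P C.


Tangent line at P: -3*x - 14*y - 34 = 0.

Step 1: f(-2, -2) = 0, so P lies on C.
Step 2: partial derivatives
  f_x(x, y) = 6*x**2 - 4*x*y + 2*x - y**2 + 2*y + 1, f_y(x, y) = -2*x**2 - 2*x*y + 2*x - 4*y - 2.
  f_x(P) = -3, f_y(P) = -14 (gradient nonzero, so P is smooth).
Step 3: tangent line at P: -3·(x − -2) + -14·(y − -2) = 0.
Expanding: -3*x - 14*y - 34 = 0.


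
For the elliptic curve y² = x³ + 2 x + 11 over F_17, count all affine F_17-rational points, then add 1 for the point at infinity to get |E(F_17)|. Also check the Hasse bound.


Affine points = {(4, 7), (4, 10), (6, 1), (6, 16), (11, 2), (11, 15), (15, 4), (15, 13), (16, 5), (16, 12)}; affine count = 10; |E(F_17)| = 11.

Discriminant check: Δ ∝ 4a³ + 27b² = 4·2³ + 27·11² = 4·8 + 27·121 ≡ 1 (mod 17). Nonzero ⇒ E is nonsingular.
For each x ∈ F_17, compute rhs = x³ + 2·x + 11 mod 17, then count y ∈ F_17 with y² ≡ rhs.
  x = 0: rhs = 11, matching y values: none (0 points).
  x = 1: rhs = 14, matching y values: none (0 points).
  x = 2: rhs = 6, matching y values: none (0 points).
  x = 3: rhs = 10, matching y values: none (0 points).
  x = 4: rhs = 15, matching y values: 7, 10 (2 points).
  x = 5: rhs = 10, matching y values: none (0 points).
  x = 6: rhs = 1, matching y values: 1, 16 (2 points).
  x = 7: rhs = 11, matching y values: none (0 points).
  x = 8: rhs = 12, matching y values: none (0 points).
  x = 9: rhs = 10, matching y values: none (0 points).
  x = 10: rhs = 11, matching y values: none (0 points).
  x = 11: rhs = 4, matching y values: 2, 15 (2 points).
  x = 12: rhs = 12, matching y values: none (0 points).
  x = 13: rhs = 7, matching y values: none (0 points).
  x = 14: rhs = 12, matching y values: none (0 points).
  x = 15: rhs = 16, matching y values: 4, 13 (2 points).
  x = 16: rhs = 8, matching y values: 5, 12 (2 points).
Total affine count: 10.
Full point count |E(F_17)| = 10 + 1 = 11.
Hasse bound: |11 − (17+1)| = |-7| = 7 ≤ 2√17 ≈ 8.2462 ✓.


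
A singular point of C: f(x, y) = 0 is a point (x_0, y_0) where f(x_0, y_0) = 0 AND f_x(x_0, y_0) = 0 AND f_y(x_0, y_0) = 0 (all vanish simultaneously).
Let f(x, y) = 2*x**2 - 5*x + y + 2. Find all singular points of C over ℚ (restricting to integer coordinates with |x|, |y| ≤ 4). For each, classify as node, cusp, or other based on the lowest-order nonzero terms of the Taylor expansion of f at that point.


No singular points in the scanned grid; C is smooth there.

Compute partial derivatives:
  f_x = 4*x - 5.
  f_y = 1.
f_y = 1 is a nonzero constant, so f_y never vanishes: no point (x, y) can satisfy f = f_x = f_y = 0. In particular no (x, y) ∈ {−4, ..., 4}² is singular; the curve is smooth.


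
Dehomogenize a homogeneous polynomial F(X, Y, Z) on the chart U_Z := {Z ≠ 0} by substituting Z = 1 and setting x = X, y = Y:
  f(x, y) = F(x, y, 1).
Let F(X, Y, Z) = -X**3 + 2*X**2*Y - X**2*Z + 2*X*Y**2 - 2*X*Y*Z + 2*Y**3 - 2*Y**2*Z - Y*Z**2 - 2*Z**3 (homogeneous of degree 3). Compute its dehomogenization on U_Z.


f(x, y) = -x**3 + 2*x**2*y - x**2 + 2*x*y**2 - 2*x*y + 2*y**3 - 2*y**2 - y - 2

On U_Z we set Z = 1. Each monomial c·X^i·Y^j·Z^k in F becomes c·x^i·y^j·1^k = c·x^i·y^j.
Substituting Z = 1: F(X, Y, 1) = -x**3 + 2*x**2*y - x**2 + 2*x*y**2 - 2*x*y + 2*y**3 - 2*y**2 - y - 2.
Note: deg(f) ≤ deg(F) = 3; strict inequality happens when F is divisible by Z (lost terms).


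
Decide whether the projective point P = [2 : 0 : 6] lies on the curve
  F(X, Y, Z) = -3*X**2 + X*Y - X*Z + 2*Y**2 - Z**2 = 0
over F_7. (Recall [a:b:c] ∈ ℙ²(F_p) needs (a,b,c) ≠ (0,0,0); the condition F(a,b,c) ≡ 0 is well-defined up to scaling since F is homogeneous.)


F(2,0,6) ≡ 3 (mod 7); P is NOT on the curve.

Evaluate F(2, 0, 6) term-by-term (mod 7).
  -3*X**2 ↦ -3·4·1·1 = -12
  X*Y ↦ 1·2·0·1 = 0
  -X*Z ↦ -1·2·1·6 = -12
  2*Y**2 ↦ 2·1·0·1 = 0
  -Z**2 ↦ -1·1·1·36 = -36
Sum: F(2, 0, 6) = (-12) + (0) + (-12) + (0) + (-36) = -60.
Reducing mod 7: -60 ≡ 3 (mod 7).
Since F(a, b, c) ≡ 3 ≠ 0 (mod 7), P does NOT lie on the curve.


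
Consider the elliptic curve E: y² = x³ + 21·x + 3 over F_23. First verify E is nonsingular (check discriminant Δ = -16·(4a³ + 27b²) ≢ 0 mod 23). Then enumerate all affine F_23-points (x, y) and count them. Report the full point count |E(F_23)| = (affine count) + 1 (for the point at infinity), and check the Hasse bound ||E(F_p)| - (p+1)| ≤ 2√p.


Affine points = {(0, 7), (0, 16), (1, 5), (1, 18), (3, 1), (3, 22), (4, 6), (4, 17), (5, 7), (5, 16), (6, 0), (8, 4), (8, 19), (9, 1), (9, 22), (11, 1), (11, 22), (13, 9), (13, 14), (15, 6), (15, 17), (17, 11), (17, 12), (18, 7), (18, 16), (19, 4), (19, 19), (22, 2), (22, 21)}; affine count = 29; |E(F_23)| = 30.

Discriminant check: Δ ∝ 4a³ + 27b² = 4·21³ + 27·3² = 4·9261 + 27·9 ≡ 4 (mod 23). Nonzero ⇒ E is nonsingular.
For each x ∈ F_23, compute rhs = x³ + 21·x + 3 mod 23, then count y ∈ F_23 with y² ≡ rhs.
  x = 0: rhs = 3, matching y values: 7, 16 (2 points).
  x = 1: rhs = 2, matching y values: 5, 18 (2 points).
  x = 2: rhs = 7, matching y values: none (0 points).
  x = 3: rhs = 1, matching y values: 1, 22 (2 points).
  x = 4: rhs = 13, matching y values: 6, 17 (2 points).
  x = 5: rhs = 3, matching y values: 7, 16 (2 points).
  x = 6: rhs = 0, matching y values: 0 (1 points).
  x = 7: rhs = 10, matching y values: none (0 points).
  x = 8: rhs = 16, matching y values: 4, 19 (2 points).
  x = 9: rhs = 1, matching y values: 1, 22 (2 points).
  x = 10: rhs = 17, matching y values: none (0 points).
  x = 11: rhs = 1, matching y values: 1, 22 (2 points).
  x = 12: rhs = 5, matching y values: none (0 points).
  x = 13: rhs = 12, matching y values: 9, 14 (2 points).
  x = 14: rhs = 5, matching y values: none (0 points).
  x = 15: rhs = 13, matching y values: 6, 17 (2 points).
  x = 16: rhs = 19, matching y values: none (0 points).
  x = 17: rhs = 6, matching y values: 11, 12 (2 points).
  x = 18: rhs = 3, matching y values: 7, 16 (2 points).
  x = 19: rhs = 16, matching y values: 4, 19 (2 points).
  x = 20: rhs = 5, matching y values: none (0 points).
  x = 21: rhs = 22, matching y values: none (0 points).
  x = 22: rhs = 4, matching y values: 2, 21 (2 points).
Total affine count: 29.
Full point count |E(F_23)| = 29 + 1 = 30.
Hasse bound: |30 − (23+1)| = |6| = 6 ≤ 2√23 ≈ 9.5917 ✓.


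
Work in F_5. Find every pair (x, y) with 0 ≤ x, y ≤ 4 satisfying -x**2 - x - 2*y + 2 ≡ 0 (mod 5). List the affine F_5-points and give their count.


Affine F_5-points: {(0, 1), (1, 0), (2, 3), (3, 0), (4, 1)}; count = 5.

For each of the 25 pairs (x, y) ∈ F_5², evaluate f(x, y) mod 5. Record the zeros.
  x = 0: [0↦2, 1↦0, 2↦3, 3↦1, 4↦4]  zeros at y ∈ {1}
  x = 1: [0↦0, 1↦3, 2↦1, 3↦4, 4↦2]  zeros at y ∈ {0}
  x = 2: [0↦1, 1↦4, 2↦2, 3↦0, 4↦3]  zeros at y ∈ {3}
  x = 3: [0↦0, 1↦3, 2↦1, 3↦4, 4↦2]  zeros at y ∈ {0}
  x = 4: [0↦2, 1↦0, 2↦3, 3↦1, 4↦4]  zeros at y ∈ {1}
Collecting zeros: affine points = {(0, 1), (1, 0), (2, 3), (3, 0), (4, 1)}.
Total count |C(F_5)_aff| = 5.


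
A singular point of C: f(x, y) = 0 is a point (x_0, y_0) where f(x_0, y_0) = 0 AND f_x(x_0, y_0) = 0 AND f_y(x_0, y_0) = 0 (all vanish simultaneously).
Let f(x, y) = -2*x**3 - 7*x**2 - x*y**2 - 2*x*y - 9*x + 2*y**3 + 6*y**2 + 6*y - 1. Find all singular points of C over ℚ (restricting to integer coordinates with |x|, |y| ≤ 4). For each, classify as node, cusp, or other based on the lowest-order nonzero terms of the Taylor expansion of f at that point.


Singular points: {(-1, -1)}; classification: node.

Compute partial derivatives:
  f_x = -6*x**2 - 14*x - y**2 - 2*y - 9.
  f_y = -2*x*y - 2*x + 6*y**2 + 12*y + 6.
Scan x_0 ∈ {−4, ..., 4}. For each x_0, f_y(x_0, y) is a polynomial in y; find its integer roots y ∈ {−4, ..., 4}, then test f_x and f at those candidates.
  x = -4: f_y(-4, y) = 6*y**2 + 20*y + 14; vanishes at y ∈ {-1}. (-4, -1): f_x = -48 ≠ 0.
  x = -3: f_y(-3, y) = 6*y**2 + 18*y + 12; vanishes at y ∈ {-2, -1}. (-3, -2): f_x = -21 ≠ 0; (-3, -1): f_x = -20 ≠ 0.
  x = -2: f_y(-2, y) = 6*y**2 + 16*y + 10; vanishes at y ∈ {-1}. (-2, -1): f_x = -4 ≠ 0.
  x = -1: f_y(-1, y) = 6*y**2 + 14*y + 8; vanishes at y ∈ {-1}. (-1, -1): f_x = 0, f = 0 — SINGULAR.
  x = 0: f_y(0, y) = 6*y**2 + 12*y + 6; vanishes at y ∈ {-1}. (0, -1): f_x = -8 ≠ 0.
  x = 1: f_y(1, y) = 6*y**2 + 10*y + 4; vanishes at y ∈ {-1}. (1, -1): f_x = -28 ≠ 0.
  x = 2: f_y(2, y) = 6*y**2 + 8*y + 2; vanishes at y ∈ {-1}. (2, -1): f_x = -60 ≠ 0.
  x = 3: f_y(3, y) = 6*y**2 + 6*y; vanishes at y ∈ {-1, 0}. (3, -1): f_x = -104 ≠ 0; (3, 0): f_x = -105 ≠ 0.
  x = 4: f_y(4, y) = 6*y**2 + 4*y - 2; vanishes at y ∈ {-1}. (4, -1): f_x = -160 ≠ 0.
Only singular point on the grid: (-1, -1).
Classify: substitute x = -1 + u, y = -1 + v and expand: f = -2*u**3 - u**2 - u*v**2 + 2*v**3 + v**2.
No constant or linear terms (consistent with a singular point). Quadratic part: -u**2 + v**2. Cubic part: -2*u**3 - u*v**2 + 2*v**3.
The quadratic part v**2 - u**2 = (v − u)(v + u) splits into two distinct linear factors, so there are two distinct tangent lines y − -1 = ±(x − -1) — this is a node (ordinary double point).
Classification: node.


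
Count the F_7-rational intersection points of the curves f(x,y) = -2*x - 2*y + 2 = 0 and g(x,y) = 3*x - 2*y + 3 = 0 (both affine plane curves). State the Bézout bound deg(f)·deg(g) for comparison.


Common zeros: {(4, 4)}; count = 1; Bézout bound = 1.

deg(f) = 1, deg(g) = 1, so Bézout bound = 1.
Scan x ∈ F_7. For each x, list the y ∈ F_7 with f(x, y) ≡ 0 and those with g(x, y) ≡ 0 (mod 7); the common zeros in that column are the intersection.
  x = 0: f ≡ 0 at y ∈ {1}; g ≡ 0 at y ∈ {5}; common: ∅.
  x = 1: f ≡ 0 at y ∈ {0}; g ≡ 0 at y ∈ {3}; common: ∅.
  x = 2: f ≡ 0 at y ∈ {6}; g ≡ 0 at y ∈ {1}; common: ∅.
  x = 3: f ≡ 0 at y ∈ {5}; g ≡ 0 at y ∈ {6}; common: ∅.
  x = 4: f ≡ 0 at y ∈ {4}; g ≡ 0 at y ∈ {4}; common: {4}.
  x = 5: f ≡ 0 at y ∈ {3}; g ≡ 0 at y ∈ {2}; common: ∅.
  x = 6: f ≡ 0 at y ∈ {2}; g ≡ 0 at y ∈ {0}; common: ∅.
Collecting: common zeros = {(4, 4)}, so the count is 1.
Comparison with the Bézout bound: 1 ≤ 1 = deg(f)·deg(g), as expected for curves with no common component (the bound is attained).


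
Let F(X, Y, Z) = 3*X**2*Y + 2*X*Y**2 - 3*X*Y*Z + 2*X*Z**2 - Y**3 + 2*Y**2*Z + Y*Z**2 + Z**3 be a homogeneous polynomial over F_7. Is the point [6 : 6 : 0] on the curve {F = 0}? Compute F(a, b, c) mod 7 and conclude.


F(6,6,0) ≡ 3 (mod 7); P is NOT on the curve.

Evaluate F(6, 6, 0) term-by-term (mod 7).
  3*X**2*Y ↦ 3·36·6·1 = 648
  2*X*Y**2 ↦ 2·6·36·1 = 432
  -3*X*Y*Z ↦ -3·6·6·0 = 0
  2*X*Z**2 ↦ 2·6·1·0 = 0
  -Y**3 ↦ -1·1·216·1 = -216
  2*Y**2*Z ↦ 2·1·36·0 = 0
  Y*Z**2 ↦ 1·1·6·0 = 0
  Z**3 ↦ 1·1·1·0 = 0
Sum: F(6, 6, 0) = (648) + (432) + (0) + (0) + (-216) + (0) + (0) + (0) = 864.
Reducing mod 7: 864 ≡ 3 (mod 7).
Since F(a, b, c) ≡ 3 ≠ 0 (mod 7), P does NOT lie on the curve.


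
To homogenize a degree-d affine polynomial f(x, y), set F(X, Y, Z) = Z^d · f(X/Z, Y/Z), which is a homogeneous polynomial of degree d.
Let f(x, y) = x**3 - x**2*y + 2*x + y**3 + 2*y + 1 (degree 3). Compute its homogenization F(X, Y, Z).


F(X, Y, Z) = X**3 - X**2*Y + 2*X*Z**2 + Y**3 + 2*Y*Z**2 + Z**3

deg(f) = 3.
Substitute x = X/Z, y = Y/Z into f, then multiply by Z^3.
  monomial 1·x^3·y^0 ↦ 1·X^3·Y^0·Z^0.
  monomial -1·x^2·y^1 ↦ -1·X^2·Y^1·Z^0.
  monomial 2·x^1·y^0 ↦ 2·X^1·Y^0·Z^2.
  monomial 1·x^0·y^3 ↦ 1·X^0·Y^3·Z^0.
  monomial 2·x^0·y^1 ↦ 2·X^0·Y^1·Z^2.
  monomial 1·x^0·y^0 ↦ 1·X^0·Y^0·Z^3.
Collecting: F(X, Y, Z) = X**3 - X**2*Y + 2*X*Z**2 + Y**3 + 2*Y*Z**2 + Z**3.


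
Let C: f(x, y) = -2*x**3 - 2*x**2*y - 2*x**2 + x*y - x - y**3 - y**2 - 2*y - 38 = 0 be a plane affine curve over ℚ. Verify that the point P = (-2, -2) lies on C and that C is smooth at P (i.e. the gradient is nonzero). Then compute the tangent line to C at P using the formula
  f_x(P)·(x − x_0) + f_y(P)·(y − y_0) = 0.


Tangent line at P: -35*x - 20*y - 110 = 0.

Step 1: f(-2, -2) = 0, so P lies on C.
Step 2: partial derivatives
  f_x(x, y) = -6*x**2 - 4*x*y - 4*x + y - 1, f_y(x, y) = -2*x**2 + x - 3*y**2 - 2*y - 2.
  f_x(P) = -35, f_y(P) = -20 (gradient nonzero, so P is smooth).
Step 3: tangent line at P: -35·(x − -2) + -20·(y − -2) = 0.
Expanding: -35*x - 20*y - 110 = 0.


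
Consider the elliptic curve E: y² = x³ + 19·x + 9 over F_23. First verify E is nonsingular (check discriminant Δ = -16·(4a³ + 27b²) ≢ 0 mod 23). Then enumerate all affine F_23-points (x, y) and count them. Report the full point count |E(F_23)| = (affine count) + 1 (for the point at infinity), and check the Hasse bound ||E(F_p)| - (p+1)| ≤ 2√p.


Affine points = {(0, 3), (0, 20), (1, 11), (1, 12), (2, 3), (2, 20), (3, 1), (3, 22), (7, 5), (7, 18), (8, 11), (8, 12), (9, 9), (9, 14), (10, 7), (10, 16), (11, 10), (11, 13), (14, 11), (14, 12), (15, 9), (15, 14), (16, 4), (16, 19), (17, 1), (17, 22), (21, 3), (21, 20), (22, 9), (22, 14)}; affine count = 30; |E(F_23)| = 31.

Discriminant check: Δ ∝ 4a³ + 27b² = 4·19³ + 27·9² = 4·6859 + 27·81 ≡ 22 (mod 23). Nonzero ⇒ E is nonsingular.
For each x ∈ F_23, compute rhs = x³ + 19·x + 9 mod 23, then count y ∈ F_23 with y² ≡ rhs.
  x = 0: rhs = 9, matching y values: 3, 20 (2 points).
  x = 1: rhs = 6, matching y values: 11, 12 (2 points).
  x = 2: rhs = 9, matching y values: 3, 20 (2 points).
  x = 3: rhs = 1, matching y values: 1, 22 (2 points).
  x = 4: rhs = 11, matching y values: none (0 points).
  x = 5: rhs = 22, matching y values: none (0 points).
  x = 6: rhs = 17, matching y values: none (0 points).
  x = 7: rhs = 2, matching y values: 5, 18 (2 points).
  x = 8: rhs = 6, matching y values: 11, 12 (2 points).
  x = 9: rhs = 12, matching y values: 9, 14 (2 points).
  x = 10: rhs = 3, matching y values: 7, 16 (2 points).
  x = 11: rhs = 8, matching y values: 10, 13 (2 points).
  x = 12: rhs = 10, matching y values: none (0 points).
  x = 13: rhs = 15, matching y values: none (0 points).
  x = 14: rhs = 6, matching y values: 11, 12 (2 points).
  x = 15: rhs = 12, matching y values: 9, 14 (2 points).
  x = 16: rhs = 16, matching y values: 4, 19 (2 points).
  x = 17: rhs = 1, matching y values: 1, 22 (2 points).
  x = 18: rhs = 19, matching y values: none (0 points).
  x = 19: rhs = 7, matching y values: none (0 points).
  x = 20: rhs = 17, matching y values: none (0 points).
  x = 21: rhs = 9, matching y values: 3, 20 (2 points).
  x = 22: rhs = 12, matching y values: 9, 14 (2 points).
Total affine count: 30.
Full point count |E(F_23)| = 30 + 1 = 31.
Hasse bound: |31 − (23+1)| = |7| = 7 ≤ 2√23 ≈ 9.5917 ✓.


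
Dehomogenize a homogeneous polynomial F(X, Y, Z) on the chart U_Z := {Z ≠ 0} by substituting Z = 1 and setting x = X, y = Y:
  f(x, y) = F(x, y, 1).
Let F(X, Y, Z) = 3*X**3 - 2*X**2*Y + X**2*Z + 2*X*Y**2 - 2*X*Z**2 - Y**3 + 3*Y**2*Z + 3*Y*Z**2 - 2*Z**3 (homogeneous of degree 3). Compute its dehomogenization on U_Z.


f(x, y) = 3*x**3 - 2*x**2*y + x**2 + 2*x*y**2 - 2*x - y**3 + 3*y**2 + 3*y - 2

On U_Z we set Z = 1. Each monomial c·X^i·Y^j·Z^k in F becomes c·x^i·y^j·1^k = c·x^i·y^j.
Substituting Z = 1: F(X, Y, 1) = 3*x**3 - 2*x**2*y + x**2 + 2*x*y**2 - 2*x - y**3 + 3*y**2 + 3*y - 2.
Note: deg(f) ≤ deg(F) = 3; strict inequality happens when F is divisible by Z (lost terms).


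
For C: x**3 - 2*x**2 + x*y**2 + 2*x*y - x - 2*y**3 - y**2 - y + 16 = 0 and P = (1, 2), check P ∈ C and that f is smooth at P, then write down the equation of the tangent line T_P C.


Tangent line at P: 6*x - 23*y + 40 = 0.

Step 1: f(1, 2) = 0, so P lies on C.
Step 2: partial derivatives
  f_x(x, y) = 3*x**2 - 4*x + y**2 + 2*y - 1, f_y(x, y) = 2*x*y + 2*x - 6*y**2 - 2*y - 1.
  f_x(P) = 6, f_y(P) = -23 (gradient nonzero, so P is smooth).
Step 3: tangent line at P: 6·(x − 1) + -23·(y − 2) = 0.
Expanding: 6*x - 23*y + 40 = 0.


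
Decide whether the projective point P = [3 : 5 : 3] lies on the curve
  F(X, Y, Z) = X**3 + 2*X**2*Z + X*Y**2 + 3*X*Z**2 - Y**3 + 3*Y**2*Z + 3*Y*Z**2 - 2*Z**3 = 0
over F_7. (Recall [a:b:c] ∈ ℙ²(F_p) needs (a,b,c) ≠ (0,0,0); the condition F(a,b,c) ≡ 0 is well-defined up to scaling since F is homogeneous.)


F(3,5,3) ≡ 5 (mod 7); P is NOT on the curve.

Evaluate F(3, 5, 3) term-by-term (mod 7).
  X**3 ↦ 1·27·1·1 = 27
  2*X**2*Z ↦ 2·9·1·3 = 54
  X*Y**2 ↦ 1·3·25·1 = 75
  3*X*Z**2 ↦ 3·3·1·9 = 81
  -Y**3 ↦ -1·1·125·1 = -125
  3*Y**2*Z ↦ 3·1·25·3 = 225
  3*Y*Z**2 ↦ 3·1·5·9 = 135
  -2*Z**3 ↦ -2·1·1·27 = -54
Sum: F(3, 5, 3) = (27) + (54) + (75) + (81) + (-125) + (225) + (135) + (-54) = 418.
Reducing mod 7: 418 ≡ 5 (mod 7).
Since F(a, b, c) ≡ 5 ≠ 0 (mod 7), P does NOT lie on the curve.


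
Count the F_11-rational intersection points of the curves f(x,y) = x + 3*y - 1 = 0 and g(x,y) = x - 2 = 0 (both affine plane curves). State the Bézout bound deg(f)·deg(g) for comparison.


Common zeros: {(2, 7)}; count = 1; Bézout bound = 1.

deg(f) = 1, deg(g) = 1, so Bézout bound = 1.
Scan x ∈ F_11. For each x, list the y ∈ F_11 with f(x, y) ≡ 0 and those with g(x, y) ≡ 0 (mod 11); the common zeros in that column are the intersection.
  x = 0: f ≡ 0 at y ∈ {4}; g ≡ 0 at y ∈ ∅; common: ∅.
  x = 1: f ≡ 0 at y ∈ {0}; g ≡ 0 at y ∈ ∅; common: ∅.
  x = 2: f ≡ 0 at y ∈ {7}; g ≡ 0 at y ∈ {0, 1, 2, 3, 4, 5, 6, 7, 8, 9, 10}; common: {7}.
  x = 3: f ≡ 0 at y ∈ {3}; g ≡ 0 at y ∈ ∅; common: ∅.
  x = 4: f ≡ 0 at y ∈ {10}; g ≡ 0 at y ∈ ∅; common: ∅.
  x = 5: f ≡ 0 at y ∈ {6}; g ≡ 0 at y ∈ ∅; common: ∅.
  x = 6: f ≡ 0 at y ∈ {2}; g ≡ 0 at y ∈ ∅; common: ∅.
  x = 7: f ≡ 0 at y ∈ {9}; g ≡ 0 at y ∈ ∅; common: ∅.
  x = 8: f ≡ 0 at y ∈ {5}; g ≡ 0 at y ∈ ∅; common: ∅.
  x = 9: f ≡ 0 at y ∈ {1}; g ≡ 0 at y ∈ ∅; common: ∅.
  x = 10: f ≡ 0 at y ∈ {8}; g ≡ 0 at y ∈ ∅; common: ∅.
Collecting: common zeros = {(2, 7)}, so the count is 1.
Comparison with the Bézout bound: 1 ≤ 1 = deg(f)·deg(g), as expected for curves with no common component (the bound is attained).


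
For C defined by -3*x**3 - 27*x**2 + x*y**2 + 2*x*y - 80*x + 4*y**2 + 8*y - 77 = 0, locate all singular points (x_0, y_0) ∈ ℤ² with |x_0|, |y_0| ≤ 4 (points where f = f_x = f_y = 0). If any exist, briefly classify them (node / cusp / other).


Singular points: {(-3, -1)}; classification: cusp.

Compute partial derivatives:
  f_x = -9*x**2 - 54*x + y**2 + 2*y - 80.
  f_y = 2*x*y + 2*x + 8*y + 8.
Scan x_0 ∈ {−4, ..., 4}. For each x_0, f_y(x_0, y) is a polynomial in y; find its integer roots y ∈ {−4, ..., 4}, then test f_x and f at those candidates.
  x = -4: f_y(-4, y) = 0; vanishes at y ∈ {-4, -3, -2, -1, 0, 1, 2, 3, 4}. (-4, -4): f_x = 0 but f = 3 ≠ 0; (-4, -3): f_x = -5 ≠ 0; (-4, -2): f_x = -8 ≠ 0; (-4, -1): f_x = -9 ≠ 0; (-4, 0): f_x = -8 ≠ 0; (-4, 1): f_x = -5 ≠ 0; (-4, 2): f_x = 0 but f = 3 ≠ 0; (-4, 3): f_x = 7 ≠ 0; (-4, 4): f_x = 16 ≠ 0.
  x = -3: f_y(-3, y) = 2*y + 2; vanishes at y ∈ {-1}. (-3, -1): f_x = 0, f = 0 — SINGULAR.
  x = -2: f_y(-2, y) = 4*y + 4; vanishes at y ∈ {-1}. (-2, -1): f_x = -9 ≠ 0.
  x = -1: f_y(-1, y) = 6*y + 6; vanishes at y ∈ {-1}. (-1, -1): f_x = -36 ≠ 0.
  x = 0: f_y(0, y) = 8*y + 8; vanishes at y ∈ {-1}. (0, -1): f_x = -81 ≠ 0.
  x = 1: f_y(1, y) = 10*y + 10; vanishes at y ∈ {-1}. (1, -1): f_x = -144 ≠ 0.
  x = 2: f_y(2, y) = 12*y + 12; vanishes at y ∈ {-1}. (2, -1): f_x = -225 ≠ 0.
  x = 3: f_y(3, y) = 14*y + 14; vanishes at y ∈ {-1}. (3, -1): f_x = -324 ≠ 0.
  x = 4: f_y(4, y) = 16*y + 16; vanishes at y ∈ {-1}. (4, -1): f_x = -441 ≠ 0.
Only singular point on the grid: (-3, -1).
Classify: substitute x = -3 + u, y = -1 + v and expand: f = -3*u**3 + u*v**2 + v**2.
No constant or linear terms (consistent with a singular point). Quadratic part: v**2. Cubic part: -3*u**3 + u*v**2.
The quadratic part v**2 is a perfect square, so there is a single (double) tangent line v = 0, i.e. y = -1. Restricting the cubic part to that line (v = 0) leaves -3*u**3 ≠ 0, so f is not divisible by v and the branch is v² ≈ 3*u**3 to lowest order — this is a cusp.
Classification: cusp.


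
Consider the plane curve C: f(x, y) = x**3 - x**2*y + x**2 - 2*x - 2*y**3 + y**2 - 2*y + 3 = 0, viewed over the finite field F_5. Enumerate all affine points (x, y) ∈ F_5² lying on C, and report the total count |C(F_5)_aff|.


Affine F_5-points: {(0, 1), (1, 2), (2, 4), (3, 3), (4, 0)}; count = 5.

For each of the 25 pairs (x, y) ∈ F_5², evaluate f(x, y) mod 5. Record the zeros.
  x = 0: [0↦3, 1↦0, 2↦2, 3↦2, 4↦3]  zeros at y ∈ {1}
  x = 1: [0↦3, 1↦4, 2↦0, 3↦4, 4↦4]  zeros at y ∈ {2}
  x = 2: [0↦1, 1↦4, 2↦2, 3↦3, 4↦0]  zeros at y ∈ {4}
  x = 3: [0↦3, 1↦1, 2↦4, 3↦0, 4↦2]  zeros at y ∈ {3}
  x = 4: [0↦0, 1↦1, 2↦2, 3↦1, 4↦1]  zeros at y ∈ {0}
Collecting zeros: affine points = {(0, 1), (1, 2), (2, 4), (3, 3), (4, 0)}.
Total count |C(F_5)_aff| = 5.


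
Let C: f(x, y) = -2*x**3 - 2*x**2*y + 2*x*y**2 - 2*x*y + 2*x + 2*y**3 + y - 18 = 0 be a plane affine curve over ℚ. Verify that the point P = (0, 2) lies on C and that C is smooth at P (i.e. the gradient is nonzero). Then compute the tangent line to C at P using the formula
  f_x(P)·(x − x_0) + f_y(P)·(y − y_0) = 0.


Tangent line at P: 6*x + 25*y - 50 = 0.

Step 1: f(0, 2) = 0, so P lies on C.
Step 2: partial derivatives
  f_x(x, y) = -6*x**2 - 4*x*y + 2*y**2 - 2*y + 2, f_y(x, y) = -2*x**2 + 4*x*y - 2*x + 6*y**2 + 1.
  f_x(P) = 6, f_y(P) = 25 (gradient nonzero, so P is smooth).
Step 3: tangent line at P: 6·(x − 0) + 25·(y − 2) = 0.
Expanding: 6*x + 25*y - 50 = 0.


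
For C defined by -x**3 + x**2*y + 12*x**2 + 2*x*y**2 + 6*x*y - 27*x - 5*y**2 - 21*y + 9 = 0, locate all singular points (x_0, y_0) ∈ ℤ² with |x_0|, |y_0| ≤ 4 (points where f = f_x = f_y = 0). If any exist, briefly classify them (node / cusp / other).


Singular points: {(3, -3)}; classification: cusp.

Compute partial derivatives:
  f_x = -3*x**2 + 2*x*y + 24*x + 2*y**2 + 6*y - 27.
  f_y = x**2 + 4*x*y + 6*x - 10*y - 21.
Scan x_0 ∈ {−4, ..., 4}. For each x_0, f_y(x_0, y) is a polynomial in y; find its integer roots y ∈ {−4, ..., 4}, then test f_x and f at those candidates.
  x = -4: f_y(-4, y) = -26*y - 29; no integer root y with |y| ≤ 4.
  x = -3: f_y(-3, y) = -22*y - 30; no integer root y with |y| ≤ 4.
  x = -2: f_y(-2, y) = -18*y - 29; no integer root y with |y| ≤ 4.
  x = -1: f_y(-1, y) = -14*y - 26; no integer root y with |y| ≤ 4.
  x = 0: f_y(0, y) = -10*y - 21; no integer root y with |y| ≤ 4.
  x = 1: f_y(1, y) = -6*y - 14; no integer root y with |y| ≤ 4.
  x = 2: f_y(2, y) = -2*y - 5; no integer root y with |y| ≤ 4.
  x = 3: f_y(3, y) = 2*y + 6; vanishes at y ∈ {-3}. (3, -3): f_x = 0, f = 0 — SINGULAR.
  x = 4: f_y(4, y) = 6*y + 19; no integer root y with |y| ≤ 4.
Only singular point on the grid: (3, -3).
Classify: substitute x = 3 + u, y = -3 + v and expand: f = -u**3 + u**2*v + 2*u*v**2 + v**2.
No constant or linear terms (consistent with a singular point). Quadratic part: v**2. Cubic part: -u**3 + u**2*v + 2*u*v**2.
The quadratic part v**2 is a perfect square, so there is a single (double) tangent line v = 0, i.e. y = -3. Restricting the cubic part to that line (v = 0) leaves -u**3 ≠ 0, so f is not divisible by v and the branch is v² ≈ u**3 to lowest order — this is a cusp.
Classification: cusp.


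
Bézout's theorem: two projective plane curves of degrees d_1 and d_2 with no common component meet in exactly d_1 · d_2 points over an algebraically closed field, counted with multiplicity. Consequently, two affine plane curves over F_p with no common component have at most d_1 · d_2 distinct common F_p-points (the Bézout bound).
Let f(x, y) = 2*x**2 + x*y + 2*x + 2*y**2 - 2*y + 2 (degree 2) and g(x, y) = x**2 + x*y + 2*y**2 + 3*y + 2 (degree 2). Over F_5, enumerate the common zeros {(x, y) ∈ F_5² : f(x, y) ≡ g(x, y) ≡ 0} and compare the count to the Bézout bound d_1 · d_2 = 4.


Common zeros: ∅; count = 0; Bézout bound = 4.

deg(f) = 2, deg(g) = 2, so Bézout bound = 4.
Scan x ∈ F_5. For each x, list the y ∈ F_5 with f(x, y) ≡ 0 and those with g(x, y) ≡ 0 (mod 5); the common zeros in that column are the intersection.
  x = 0: f ≡ 0 at y ∈ ∅; g ≡ 0 at y ∈ ∅; common: ∅.
  x = 1: f ≡ 0 at y ∈ ∅; g ≡ 0 at y ∈ ∅; common: ∅.
  x = 2: f ≡ 0 at y ∈ ∅; g ≡ 0 at y ∈ ∅; common: ∅.
  x = 3: f ≡ 0 at y ∈ ∅; g ≡ 0 at y ∈ ∅; common: ∅.
  x = 4: f ≡ 0 at y ∈ ∅; g ≡ 0 at y ∈ {2}; common: ∅.
Collecting: common zeros = ∅, so the count is 0.
Comparison with the Bézout bound: 0 ≤ 4 = deg(f)·deg(g), as expected for curves with no common component (the affine F_5-count falls short of the bound because intersections may lie at infinity, over extension fields, or carry multiplicity).


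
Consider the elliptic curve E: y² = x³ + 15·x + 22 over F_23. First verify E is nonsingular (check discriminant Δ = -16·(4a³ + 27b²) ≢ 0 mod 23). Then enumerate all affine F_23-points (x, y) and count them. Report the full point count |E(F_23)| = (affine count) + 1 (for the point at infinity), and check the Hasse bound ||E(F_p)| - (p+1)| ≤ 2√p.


Affine points = {(3, 5), (3, 18), (4, 10), (4, 13), (6, 11), (6, 12), (9, 9), (9, 14), (11, 0), (14, 3), (14, 20), (18, 11), (18, 12), (19, 6), (19, 17), (22, 11), (22, 12)}; affine count = 17; |E(F_23)| = 18.

Discriminant check: Δ ∝ 4a³ + 27b² = 4·15³ + 27·22² = 4·3375 + 27·484 ≡ 3 (mod 23). Nonzero ⇒ E is nonsingular.
For each x ∈ F_23, compute rhs = x³ + 15·x + 22 mod 23, then count y ∈ F_23 with y² ≡ rhs.
  x = 0: rhs = 22, matching y values: none (0 points).
  x = 1: rhs = 15, matching y values: none (0 points).
  x = 2: rhs = 14, matching y values: none (0 points).
  x = 3: rhs = 2, matching y values: 5, 18 (2 points).
  x = 4: rhs = 8, matching y values: 10, 13 (2 points).
  x = 5: rhs = 15, matching y values: none (0 points).
  x = 6: rhs = 6, matching y values: 11, 12 (2 points).
  x = 7: rhs = 10, matching y values: none (0 points).
  x = 8: rhs = 10, matching y values: none (0 points).
  x = 9: rhs = 12, matching y values: 9, 14 (2 points).
  x = 10: rhs = 22, matching y values: none (0 points).
  x = 11: rhs = 0, matching y values: 0 (1 points).
  x = 12: rhs = 21, matching y values: none (0 points).
  x = 13: rhs = 22, matching y values: none (0 points).
  x = 14: rhs = 9, matching y values: 3, 20 (2 points).
  x = 15: rhs = 11, matching y values: none (0 points).
  x = 16: rhs = 11, matching y values: none (0 points).
  x = 17: rhs = 15, matching y values: none (0 points).
  x = 18: rhs = 6, matching y values: 11, 12 (2 points).
  x = 19: rhs = 13, matching y values: 6, 17 (2 points).
  x = 20: rhs = 19, matching y values: none (0 points).
  x = 21: rhs = 7, matching y values: none (0 points).
  x = 22: rhs = 6, matching y values: 11, 12 (2 points).
Total affine count: 17.
Full point count |E(F_23)| = 17 + 1 = 18.
Hasse bound: |18 − (23+1)| = |-6| = 6 ≤ 2√23 ≈ 9.5917 ✓.


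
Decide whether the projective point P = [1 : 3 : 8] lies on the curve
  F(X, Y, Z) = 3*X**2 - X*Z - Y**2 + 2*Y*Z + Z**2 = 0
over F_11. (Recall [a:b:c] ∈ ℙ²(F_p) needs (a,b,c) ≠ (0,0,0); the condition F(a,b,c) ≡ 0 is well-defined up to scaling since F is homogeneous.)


F(1,3,8) ≡ 10 (mod 11); P is NOT on the curve.

Evaluate F(1, 3, 8) term-by-term (mod 11).
  3*X**2 ↦ 3·1·1·1 = 3
  -X*Z ↦ -1·1·1·8 = -8
  -Y**2 ↦ -1·1·9·1 = -9
  2*Y*Z ↦ 2·1·3·8 = 48
  Z**2 ↦ 1·1·1·64 = 64
Sum: F(1, 3, 8) = (3) + (-8) + (-9) + (48) + (64) = 98.
Reducing mod 11: 98 ≡ 10 (mod 11).
Since F(a, b, c) ≡ 10 ≠ 0 (mod 11), P does NOT lie on the curve.


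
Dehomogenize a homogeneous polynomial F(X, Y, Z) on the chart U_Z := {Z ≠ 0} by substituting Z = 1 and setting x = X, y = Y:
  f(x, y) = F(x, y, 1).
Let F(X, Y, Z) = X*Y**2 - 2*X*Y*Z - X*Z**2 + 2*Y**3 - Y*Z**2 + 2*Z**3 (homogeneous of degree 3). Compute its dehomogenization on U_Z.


f(x, y) = x*y**2 - 2*x*y - x + 2*y**3 - y + 2

On U_Z we set Z = 1. Each monomial c·X^i·Y^j·Z^k in F becomes c·x^i·y^j·1^k = c·x^i·y^j.
Substituting Z = 1: F(X, Y, 1) = x*y**2 - 2*x*y - x + 2*y**3 - y + 2.
Note: deg(f) ≤ deg(F) = 3; strict inequality happens when F is divisible by Z (lost terms).


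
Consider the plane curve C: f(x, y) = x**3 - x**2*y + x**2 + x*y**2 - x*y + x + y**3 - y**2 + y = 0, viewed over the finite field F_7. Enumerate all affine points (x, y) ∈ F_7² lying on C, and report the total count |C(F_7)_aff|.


Affine F_7-points: {(0, 0), (0, 3), (0, 5), (1, 4), (2, 0), (2, 3), (3, 4), (4, 0), (4, 5), (4, 6), (6, 4)}; count = 11.

For each of the 49 pairs (x, y) ∈ F_7², evaluate f(x, y) mod 7. Record the zeros.
  x = 0: [0↦0, 1↦1, 2↦6, 3↦0, 4↦3, 5↦0, 6↦4]  zeros at y ∈ {0, 3, 5}
  x = 1: [0↦3, 1↦3, 2↦2, 3↦6, 4↦0, 5↦4, 6↦3]  zeros at y ∈ {4}
  x = 2: [0↦0, 1↦4, 2↦2, 3↦0, 4↦4, 5↦6, 6↦5]  zeros at y ∈ {0, 3}
  x = 3: [0↦4, 1↦3, 2↦5, 3↦2, 4↦0, 5↦5, 6↦2]  zeros at y ∈ {4}
  x = 4: [0↦0, 1↦6, 2↦3, 3↦4, 4↦1, 5↦0, 6↦0]  zeros at y ∈ {0, 5, 6}
  x = 5: [0↦1, 1↦5, 2↦2, 3↦5, 4↦6, 5↦4, 6↦5]  zeros at y ∈ ∅
  x = 6: [0↦6, 1↦6, 2↦1, 3↦4, 4↦0, 5↦2, 6↦2]  zeros at y ∈ {4}
Collecting zeros: affine points = {(0, 0), (0, 3), (0, 5), (1, 4), (2, 0), (2, 3), (3, 4), (4, 0), (4, 5), (4, 6), (6, 4)}.
Total count |C(F_7)_aff| = 11.


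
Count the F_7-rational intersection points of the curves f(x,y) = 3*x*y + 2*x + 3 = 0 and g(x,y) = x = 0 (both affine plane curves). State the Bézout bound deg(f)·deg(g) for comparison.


Common zeros: ∅; count = 0; Bézout bound = 2.

deg(f) = 2, deg(g) = 1, so Bézout bound = 2.
Scan x ∈ F_7. For each x, list the y ∈ F_7 with f(x, y) ≡ 0 and those with g(x, y) ≡ 0 (mod 7); the common zeros in that column are the intersection.
  x = 0: f ≡ 0 at y ∈ ∅; g ≡ 0 at y ∈ {0, 1, 2, 3, 4, 5, 6}; common: ∅.
  x = 1: f ≡ 0 at y ∈ {3}; g ≡ 0 at y ∈ ∅; common: ∅.
  x = 2: f ≡ 0 at y ∈ {0}; g ≡ 0 at y ∈ ∅; common: ∅.
  x = 3: f ≡ 0 at y ∈ {6}; g ≡ 0 at y ∈ ∅; common: ∅.
  x = 4: f ≡ 0 at y ∈ {2}; g ≡ 0 at y ∈ ∅; common: ∅.
  x = 5: f ≡ 0 at y ∈ {1}; g ≡ 0 at y ∈ ∅; common: ∅.
  x = 6: f ≡ 0 at y ∈ {5}; g ≡ 0 at y ∈ ∅; common: ∅.
Collecting: common zeros = ∅, so the count is 0.
Comparison with the Bézout bound: 0 ≤ 2 = deg(f)·deg(g), as expected for curves with no common component (the affine F_7-count falls short of the bound because intersections may lie at infinity, over extension fields, or carry multiplicity).


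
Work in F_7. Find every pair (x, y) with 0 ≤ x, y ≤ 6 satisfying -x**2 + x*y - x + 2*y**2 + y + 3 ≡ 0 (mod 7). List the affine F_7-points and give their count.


Affine F_7-points: {(3, 2), (3, 3), (4, 4), (5, 2), (6, 3), (6, 4)}; count = 6.

For each of the 49 pairs (x, y) ∈ F_7², evaluate f(x, y) mod 7. Record the zeros.
  x = 0: [0↦3, 1↦6, 2↦6, 3↦3, 4↦4, 5↦2, 6↦4]  zeros at y ∈ ∅
  x = 1: [0↦1, 1↦5, 2↦6, 3↦4, 4↦6, 5↦5, 6↦1]  zeros at y ∈ ∅
  x = 2: [0↦4, 1↦2, 2↦4, 3↦3, 4↦6, 5↦6, 6↦3]  zeros at y ∈ ∅
  x = 3: [0↦5, 1↦4, 2↦0, 3↦0, 4↦4, 5↦5, 6↦3]  zeros at y ∈ {2, 3}
  x = 4: [0↦4, 1↦4, 2↦1, 3↦2, 4↦0, 5↦2, 6↦1]  zeros at y ∈ {4}
  x = 5: [0↦1, 1↦2, 2↦0, 3↦2, 4↦1, 5↦4, 6↦4]  zeros at y ∈ {2}
  x = 6: [0↦3, 1↦5, 2↦4, 3↦0, 4↦0, 5↦4, 6↦5]  zeros at y ∈ {3, 4}
Collecting zeros: affine points = {(3, 2), (3, 3), (4, 4), (5, 2), (6, 3), (6, 4)}.
Total count |C(F_7)_aff| = 6.


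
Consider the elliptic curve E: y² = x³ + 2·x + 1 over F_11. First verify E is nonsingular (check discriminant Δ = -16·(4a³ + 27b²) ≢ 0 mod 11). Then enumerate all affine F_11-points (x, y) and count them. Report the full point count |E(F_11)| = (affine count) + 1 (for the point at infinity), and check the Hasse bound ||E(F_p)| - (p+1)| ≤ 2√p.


Affine points = {(0, 1), (0, 10), (1, 2), (1, 9), (3, 1), (3, 10), (5, 2), (5, 9), (6, 3), (6, 8), (8, 1), (8, 10), (9, 0), (10, 3), (10, 8)}; affine count = 15; |E(F_11)| = 16.

Discriminant check: Δ ∝ 4a³ + 27b² = 4·2³ + 27·1² = 4·8 + 27·1 ≡ 4 (mod 11). Nonzero ⇒ E is nonsingular.
For each x ∈ F_11, compute rhs = x³ + 2·x + 1 mod 11, then count y ∈ F_11 with y² ≡ rhs.
  x = 0: rhs = 1, matching y values: 1, 10 (2 points).
  x = 1: rhs = 4, matching y values: 2, 9 (2 points).
  x = 2: rhs = 2, matching y values: none (0 points).
  x = 3: rhs = 1, matching y values: 1, 10 (2 points).
  x = 4: rhs = 7, matching y values: none (0 points).
  x = 5: rhs = 4, matching y values: 2, 9 (2 points).
  x = 6: rhs = 9, matching y values: 3, 8 (2 points).
  x = 7: rhs = 6, matching y values: none (0 points).
  x = 8: rhs = 1, matching y values: 1, 10 (2 points).
  x = 9: rhs = 0, matching y values: 0 (1 points).
  x = 10: rhs = 9, matching y values: 3, 8 (2 points).
Total affine count: 15.
Full point count |E(F_11)| = 15 + 1 = 16.
Hasse bound: |16 − (11+1)| = |4| = 4 ≤ 2√11 ≈ 6.6332 ✓.
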